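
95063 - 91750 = 3313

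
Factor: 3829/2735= 5^( - 1 )*7^1 =7/5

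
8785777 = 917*9581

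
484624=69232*7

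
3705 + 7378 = 11083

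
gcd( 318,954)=318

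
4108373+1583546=5691919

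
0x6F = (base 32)3f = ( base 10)111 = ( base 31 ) 3I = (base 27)43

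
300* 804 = 241200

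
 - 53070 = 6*( - 8845 ) 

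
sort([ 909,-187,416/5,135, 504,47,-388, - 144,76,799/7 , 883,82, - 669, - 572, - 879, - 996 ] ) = [ - 996, - 879, - 669,- 572,  -  388,-187, - 144,47, 76,82,416/5,799/7, 135, 504 , 883,909 ] 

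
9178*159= 1459302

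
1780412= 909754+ 870658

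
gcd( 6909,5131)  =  7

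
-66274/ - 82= 33137/41 = 808.22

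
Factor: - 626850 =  - 2^1 * 3^2 * 5^2*7^1 * 199^1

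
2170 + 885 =3055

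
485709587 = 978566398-492856811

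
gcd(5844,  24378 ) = 6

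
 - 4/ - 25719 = 4/25719 = 0.00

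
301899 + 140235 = 442134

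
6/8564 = 3/4282 = 0.00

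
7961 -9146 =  - 1185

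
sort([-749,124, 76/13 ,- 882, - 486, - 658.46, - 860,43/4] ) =[ - 882,  -  860, - 749, - 658.46, - 486,76/13,43/4, 124]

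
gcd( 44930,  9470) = 10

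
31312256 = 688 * 45512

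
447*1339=598533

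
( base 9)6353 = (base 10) 4665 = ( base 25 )7bf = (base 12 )2849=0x1239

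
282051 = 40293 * 7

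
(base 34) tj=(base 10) 1005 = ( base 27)1A6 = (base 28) 17P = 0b1111101101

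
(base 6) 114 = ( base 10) 46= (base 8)56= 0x2e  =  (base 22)22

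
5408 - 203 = 5205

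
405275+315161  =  720436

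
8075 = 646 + 7429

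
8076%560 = 236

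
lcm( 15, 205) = 615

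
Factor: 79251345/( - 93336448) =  - 2^(- 7)*3^3 *5^1*29^1 *31^1 * 653^1 * 729191^( - 1) 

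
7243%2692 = 1859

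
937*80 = 74960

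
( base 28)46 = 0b1110110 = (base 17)6G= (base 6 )314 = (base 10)118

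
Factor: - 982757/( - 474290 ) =2^(-1 ) * 5^ ( - 1)*37^1*43^ (-1 )*1103^(-1 )*26561^1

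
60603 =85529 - 24926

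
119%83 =36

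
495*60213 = 29805435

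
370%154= 62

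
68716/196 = 350 + 29/49 = 350.59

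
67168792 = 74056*907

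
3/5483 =3/5483= 0.00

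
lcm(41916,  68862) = 964068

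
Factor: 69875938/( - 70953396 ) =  - 34937969/35476698=-2^( - 1)*3^(-1)*11^1*137^(- 1) * 523^1*6073^1*43159^( - 1 )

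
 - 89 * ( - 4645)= 413405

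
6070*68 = 412760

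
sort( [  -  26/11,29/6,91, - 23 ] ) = [ - 23, - 26/11, 29/6,91] 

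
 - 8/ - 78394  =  4/39197 = 0.00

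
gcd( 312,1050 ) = 6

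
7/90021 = 7/90021 = 0.00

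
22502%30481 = 22502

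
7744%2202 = 1138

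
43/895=43/895 =0.05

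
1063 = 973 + 90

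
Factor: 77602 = 2^1*7^1*23^1* 241^1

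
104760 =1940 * 54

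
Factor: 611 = 13^1*47^1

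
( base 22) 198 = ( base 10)690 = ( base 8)1262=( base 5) 10230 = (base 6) 3110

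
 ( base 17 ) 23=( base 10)37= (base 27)1a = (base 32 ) 15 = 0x25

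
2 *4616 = 9232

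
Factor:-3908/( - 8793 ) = 4/9 = 2^2*3^( - 2)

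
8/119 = 8/119 = 0.07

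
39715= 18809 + 20906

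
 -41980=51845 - 93825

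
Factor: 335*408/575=27336/115 = 2^3 *3^1*5^( - 1)*17^1*23^( - 1 )*67^1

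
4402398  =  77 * 57174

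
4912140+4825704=9737844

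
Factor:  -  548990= -2^1*5^1*13^1*41^1 *103^1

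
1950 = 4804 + - 2854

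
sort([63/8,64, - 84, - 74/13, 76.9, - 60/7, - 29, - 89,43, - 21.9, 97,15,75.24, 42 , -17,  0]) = [ - 89 , - 84,-29,-21.9,-17, - 60/7, - 74/13,0, 63/8, 15,42,43,64,75.24,76.9,97 ]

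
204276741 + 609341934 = 813618675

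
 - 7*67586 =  - 473102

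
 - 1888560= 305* ( - 6192 ) 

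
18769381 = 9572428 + 9196953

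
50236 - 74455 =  - 24219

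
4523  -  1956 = 2567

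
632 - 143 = 489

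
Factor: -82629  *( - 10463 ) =3^2*9181^1*10463^1 = 864547227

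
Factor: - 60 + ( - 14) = -74 = - 2^1 * 37^1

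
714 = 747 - 33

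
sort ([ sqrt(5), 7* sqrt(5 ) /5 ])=[sqrt(5),7 * sqrt(5)/5] 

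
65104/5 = 65104/5 = 13020.80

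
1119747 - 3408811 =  - 2289064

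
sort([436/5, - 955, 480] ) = [ - 955,436/5, 480]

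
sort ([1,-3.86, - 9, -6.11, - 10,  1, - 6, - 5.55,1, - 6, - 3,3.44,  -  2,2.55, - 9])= [ - 10, - 9, - 9 , - 6.11, - 6, - 6 , - 5.55 , - 3.86, - 3, - 2, 1,1,1 , 2.55,3.44]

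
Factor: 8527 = 8527^1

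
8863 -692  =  8171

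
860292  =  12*71691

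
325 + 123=448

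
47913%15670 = 903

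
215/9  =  23 + 8/9=23.89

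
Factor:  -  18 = -2^1*3^2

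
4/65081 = 4/65081  =  0.00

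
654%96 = 78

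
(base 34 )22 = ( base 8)106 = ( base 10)70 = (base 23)31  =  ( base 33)24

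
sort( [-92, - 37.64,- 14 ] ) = [ - 92, - 37.64, - 14 ] 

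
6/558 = 1/93=0.01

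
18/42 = 3/7 = 0.43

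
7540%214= 50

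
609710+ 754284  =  1363994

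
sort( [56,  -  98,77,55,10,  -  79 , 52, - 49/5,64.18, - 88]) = [ - 98, - 88, - 79, - 49/5,10, 52, 55,  56,64.18,77]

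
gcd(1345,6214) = 1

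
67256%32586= 2084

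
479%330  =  149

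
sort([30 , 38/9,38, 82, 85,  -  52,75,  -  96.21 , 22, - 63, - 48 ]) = [-96.21, - 63, - 52,-48,38/9,  22,30,38 , 75, 82,85 ] 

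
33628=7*4804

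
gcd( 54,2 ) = 2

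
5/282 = 5/282=   0.02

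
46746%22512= 1722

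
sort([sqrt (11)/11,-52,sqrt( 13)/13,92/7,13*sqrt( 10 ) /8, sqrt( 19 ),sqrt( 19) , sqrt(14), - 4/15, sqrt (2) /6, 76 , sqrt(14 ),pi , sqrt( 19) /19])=[-52,-4/15, sqrt(  19) /19,sqrt( 2)/6,sqrt( 13)/13, sqrt(11)/11 , pi,sqrt( 14),sqrt( 14), sqrt( 19 ), sqrt( 19) , 13 *sqrt(10 ) /8, 92/7, 76 ]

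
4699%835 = 524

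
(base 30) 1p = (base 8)67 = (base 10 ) 55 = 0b110111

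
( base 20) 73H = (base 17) 9g4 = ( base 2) 101100111101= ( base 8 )5475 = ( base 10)2877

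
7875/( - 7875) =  - 1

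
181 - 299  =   - 118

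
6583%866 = 521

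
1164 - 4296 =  - 3132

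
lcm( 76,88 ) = 1672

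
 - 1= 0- 1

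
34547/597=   57 + 518/597 = 57.87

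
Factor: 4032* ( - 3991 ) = -2^6*3^2*7^1 * 13^1*307^1 = - 16091712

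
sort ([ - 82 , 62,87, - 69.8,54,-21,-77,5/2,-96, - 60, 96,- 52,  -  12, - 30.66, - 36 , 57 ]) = [ - 96 , - 82, - 77, - 69.8,-60,-52 ,  -  36,  -  30.66 ,-21, - 12, 5/2, 54, 57,62 , 87,96 ]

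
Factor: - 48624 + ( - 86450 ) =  - 135074 = -2^1 * 67537^1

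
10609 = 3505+7104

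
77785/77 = 1010+15/77 = 1010.19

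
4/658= 2/329  =  0.01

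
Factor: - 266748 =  - 2^2*3^1  *  22229^1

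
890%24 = 2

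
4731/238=4731/238 = 19.88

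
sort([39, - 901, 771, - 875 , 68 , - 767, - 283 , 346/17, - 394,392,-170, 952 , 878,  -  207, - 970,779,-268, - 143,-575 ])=[ - 970 ,- 901, - 875,  -  767,-575,  -  394,-283, - 268, - 207, - 170, - 143,346/17, 39,68 , 392,771, 779,878, 952] 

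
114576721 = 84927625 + 29649096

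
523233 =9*58137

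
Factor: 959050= 2^1*5^2*19181^1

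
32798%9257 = 5027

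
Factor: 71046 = 2^1* 3^2*  3947^1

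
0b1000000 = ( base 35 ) 1t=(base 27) 2a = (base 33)1V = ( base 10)64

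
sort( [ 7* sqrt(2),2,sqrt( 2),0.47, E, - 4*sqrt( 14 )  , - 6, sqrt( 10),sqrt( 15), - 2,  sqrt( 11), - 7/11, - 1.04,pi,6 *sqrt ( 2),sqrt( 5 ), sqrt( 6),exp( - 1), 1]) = [ - 4* sqrt( 14), - 6, - 2 , - 1.04, - 7/11, exp( - 1), 0.47,1,sqrt(2 ),2,sqrt( 5), sqrt(6),E,pi,sqrt(  10) , sqrt( 11 ),sqrt(15),6*sqrt ( 2 ),7*sqrt( 2 )]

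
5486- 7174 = -1688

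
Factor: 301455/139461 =3^2*5^1*11^1*229^(-1 ) = 495/229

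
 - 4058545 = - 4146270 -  - 87725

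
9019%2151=415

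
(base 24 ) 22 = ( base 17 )2g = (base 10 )50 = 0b110010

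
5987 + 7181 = 13168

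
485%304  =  181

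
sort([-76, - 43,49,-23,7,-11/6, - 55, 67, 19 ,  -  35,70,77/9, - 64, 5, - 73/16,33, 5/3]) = [  -  76, - 64,-55,-43,  -  35,- 23, -73/16,  -  11/6 , 5/3,5,  7,77/9,19,33,49, 67,  70]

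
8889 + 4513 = 13402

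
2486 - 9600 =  - 7114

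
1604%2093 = 1604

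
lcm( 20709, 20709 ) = 20709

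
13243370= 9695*1366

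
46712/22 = 23356/11 = 2123.27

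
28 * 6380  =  178640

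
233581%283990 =233581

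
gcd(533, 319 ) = 1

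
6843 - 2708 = 4135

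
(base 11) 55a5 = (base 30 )85P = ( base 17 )188E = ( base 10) 7375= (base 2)1110011001111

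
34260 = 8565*4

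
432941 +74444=507385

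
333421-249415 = 84006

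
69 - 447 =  - 378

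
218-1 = 217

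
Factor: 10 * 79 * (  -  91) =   -  2^1 * 5^1*7^1 * 13^1*79^1=-71890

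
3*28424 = 85272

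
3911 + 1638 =5549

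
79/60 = 79/60= 1.32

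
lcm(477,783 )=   41499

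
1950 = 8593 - 6643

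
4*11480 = 45920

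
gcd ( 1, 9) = 1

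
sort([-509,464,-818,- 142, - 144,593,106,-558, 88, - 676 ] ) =[ - 818, - 676 , - 558, - 509,-144, - 142,88,  106,464, 593 ]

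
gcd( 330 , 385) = 55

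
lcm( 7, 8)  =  56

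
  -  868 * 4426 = - 3841768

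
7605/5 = 1521 = 1521.00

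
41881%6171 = 4855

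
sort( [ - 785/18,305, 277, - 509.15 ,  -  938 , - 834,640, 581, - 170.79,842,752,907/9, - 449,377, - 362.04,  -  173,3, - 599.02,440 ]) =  [ - 938, - 834, - 599.02, - 509.15, - 449, - 362.04, - 173, -170.79, - 785/18,  3, 907/9  ,  277, 305, 377,440,581,640, 752,842]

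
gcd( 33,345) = 3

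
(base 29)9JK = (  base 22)GI0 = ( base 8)17714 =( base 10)8140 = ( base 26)C12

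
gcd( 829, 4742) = 1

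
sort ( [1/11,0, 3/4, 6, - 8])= [ - 8 , 0,1/11,  3/4 , 6]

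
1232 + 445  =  1677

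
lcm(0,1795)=0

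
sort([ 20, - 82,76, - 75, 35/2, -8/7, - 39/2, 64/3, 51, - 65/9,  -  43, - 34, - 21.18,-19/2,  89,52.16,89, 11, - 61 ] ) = [ - 82, - 75, - 61, - 43 , - 34, - 21.18, - 39/2 , - 19/2, - 65/9, - 8/7, 11 , 35/2,  20,  64/3,51,52.16,76,89, 89 ] 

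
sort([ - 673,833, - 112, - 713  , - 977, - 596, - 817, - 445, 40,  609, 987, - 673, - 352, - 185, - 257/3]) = [ - 977 , - 817, - 713,-673, - 673,-596, - 445, -352, - 185,-112, - 257/3,  40,609,833, 987 ]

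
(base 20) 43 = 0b1010011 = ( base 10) 83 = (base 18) 4B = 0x53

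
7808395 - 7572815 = 235580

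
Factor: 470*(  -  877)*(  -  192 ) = 2^7*3^1 * 5^1*47^1*877^1 =79140480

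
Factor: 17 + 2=19^1 = 19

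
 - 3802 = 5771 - 9573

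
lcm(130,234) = 1170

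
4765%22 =13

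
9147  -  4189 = 4958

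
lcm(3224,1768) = 54808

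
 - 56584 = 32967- 89551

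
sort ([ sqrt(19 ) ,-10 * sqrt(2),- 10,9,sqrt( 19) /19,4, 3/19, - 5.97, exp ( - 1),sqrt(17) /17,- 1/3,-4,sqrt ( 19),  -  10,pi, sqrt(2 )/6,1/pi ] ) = [-10 * sqrt( 2), - 10,-10, - 5.97,-4, - 1/3,3/19,sqrt (19 ) /19,sqrt(2 )/6,sqrt(17 )/17 , 1/pi,exp( - 1 ),pi,4,sqrt( 19),sqrt( 19 ),9 ]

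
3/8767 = 3/8767 = 0.00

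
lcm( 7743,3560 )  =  309720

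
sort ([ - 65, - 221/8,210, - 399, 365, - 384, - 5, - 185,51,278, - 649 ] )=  [ - 649,  -  399,  -  384, - 185, -65,-221/8, - 5 , 51,210,278, 365 ]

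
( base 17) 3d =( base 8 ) 100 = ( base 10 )64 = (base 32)20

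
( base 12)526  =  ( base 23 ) 19E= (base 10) 750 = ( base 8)1356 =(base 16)2EE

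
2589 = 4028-1439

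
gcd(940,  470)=470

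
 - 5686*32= - 181952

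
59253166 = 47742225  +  11510941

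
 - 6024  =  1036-7060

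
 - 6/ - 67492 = 3/33746 = 0.00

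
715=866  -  151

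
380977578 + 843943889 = 1224921467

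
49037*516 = 25303092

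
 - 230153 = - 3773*61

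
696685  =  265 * 2629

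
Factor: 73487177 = 113^1 * 650329^1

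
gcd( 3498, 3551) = 53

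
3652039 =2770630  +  881409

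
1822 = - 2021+3843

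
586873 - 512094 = 74779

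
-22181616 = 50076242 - 72257858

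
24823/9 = 24823/9 = 2758.11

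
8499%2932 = 2635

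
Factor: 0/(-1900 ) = 0  =  0^1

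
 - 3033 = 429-3462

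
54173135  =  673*80495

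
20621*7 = 144347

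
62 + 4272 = 4334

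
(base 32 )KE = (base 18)206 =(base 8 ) 1216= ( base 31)l3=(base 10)654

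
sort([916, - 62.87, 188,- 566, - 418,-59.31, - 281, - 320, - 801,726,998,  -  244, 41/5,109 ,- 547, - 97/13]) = [ - 801, - 566 , - 547, - 418, - 320, - 281,  -  244, - 62.87,  -  59.31, - 97/13,41/5  ,  109, 188,726,916  ,  998]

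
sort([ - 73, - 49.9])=[ - 73, - 49.9 ]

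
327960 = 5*65592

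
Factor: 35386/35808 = 17693/17904 = 2^( - 4 )*3^( - 1 ) * 13^1*373^ ( - 1)*1361^1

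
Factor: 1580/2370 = 2/3 = 2^1*3^( - 1 )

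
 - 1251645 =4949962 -6201607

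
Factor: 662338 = 2^1 *61^2*89^1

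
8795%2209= 2168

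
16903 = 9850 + 7053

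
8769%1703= 254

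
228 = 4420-4192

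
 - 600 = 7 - 607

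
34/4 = 8  +  1/2 = 8.50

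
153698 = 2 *76849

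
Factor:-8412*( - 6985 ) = 2^2 * 3^1*5^1*11^1*127^1*701^1=58757820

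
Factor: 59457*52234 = 3105676938 = 2^1 *3^1 *7^2*13^1*41^1*19819^1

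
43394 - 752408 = -709014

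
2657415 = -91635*( - 29) 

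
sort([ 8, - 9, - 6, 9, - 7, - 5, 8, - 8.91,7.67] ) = [ - 9, - 8.91,  -  7,-6, - 5, 7.67,  8, 8,9 ]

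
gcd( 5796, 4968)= 828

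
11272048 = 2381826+8890222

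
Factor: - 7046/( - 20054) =13/37 = 13^1*37^(-1)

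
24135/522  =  8045/174 = 46.24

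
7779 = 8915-1136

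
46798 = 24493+22305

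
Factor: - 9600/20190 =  - 2^6*5^1*673^ ( - 1)= - 320/673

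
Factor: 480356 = 2^2*29^1*41^1*101^1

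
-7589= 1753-9342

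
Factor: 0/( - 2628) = 0^1 = 0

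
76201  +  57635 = 133836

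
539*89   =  47971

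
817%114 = 19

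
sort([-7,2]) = [  -  7,  2]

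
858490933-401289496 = 457201437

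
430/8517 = 430/8517= 0.05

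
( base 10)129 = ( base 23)5E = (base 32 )41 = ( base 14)93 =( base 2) 10000001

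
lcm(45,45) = 45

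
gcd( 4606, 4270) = 14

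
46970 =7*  6710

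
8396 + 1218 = 9614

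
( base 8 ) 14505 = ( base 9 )8777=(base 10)6469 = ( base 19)hh9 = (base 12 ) 38b1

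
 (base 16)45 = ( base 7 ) 126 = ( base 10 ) 69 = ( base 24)2L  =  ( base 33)23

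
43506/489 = 88 + 158/163 = 88.97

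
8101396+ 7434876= 15536272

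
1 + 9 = 10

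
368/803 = 368/803 = 0.46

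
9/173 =9/173 = 0.05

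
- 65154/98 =-32577/49 = - 664.84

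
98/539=2/11  =  0.18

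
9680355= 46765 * 207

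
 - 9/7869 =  - 3/2623= - 0.00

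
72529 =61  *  1189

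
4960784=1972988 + 2987796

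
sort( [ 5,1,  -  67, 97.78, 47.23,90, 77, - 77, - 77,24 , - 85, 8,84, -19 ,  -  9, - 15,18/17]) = [ - 85, - 77, - 77 , - 67, - 19, - 15, - 9,1,18/17,5,8, 24,47.23 , 77,84, 90 , 97.78 ] 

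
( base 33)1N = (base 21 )2e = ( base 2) 111000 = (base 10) 56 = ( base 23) 2a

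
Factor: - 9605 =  - 5^1*17^1*113^1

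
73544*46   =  3383024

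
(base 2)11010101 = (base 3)21220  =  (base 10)213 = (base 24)8l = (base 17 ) c9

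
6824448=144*47392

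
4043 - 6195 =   -  2152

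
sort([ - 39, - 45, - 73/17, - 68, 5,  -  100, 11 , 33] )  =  [-100, - 68,-45, - 39, - 73/17,5,11, 33 ] 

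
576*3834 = 2208384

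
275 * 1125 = 309375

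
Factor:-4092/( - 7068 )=11^1*19^( - 1) = 11/19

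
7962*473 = 3766026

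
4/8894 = 2/4447 = 0.00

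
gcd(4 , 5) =1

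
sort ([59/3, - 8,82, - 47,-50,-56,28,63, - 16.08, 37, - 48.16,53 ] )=[-56,-50,  -  48.16 , - 47, - 16.08,-8, 59/3 , 28,37,53 , 63, 82]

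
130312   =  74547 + 55765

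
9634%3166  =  136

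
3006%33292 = 3006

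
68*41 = 2788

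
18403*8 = 147224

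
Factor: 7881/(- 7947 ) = - 3^( - 1 )*37^1*71^1*883^( - 1 ) = - 2627/2649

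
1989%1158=831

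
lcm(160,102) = 8160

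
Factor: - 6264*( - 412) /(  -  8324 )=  - 2^3*3^3 * 29^1*103^1*2081^(  -  1)  =  - 645192/2081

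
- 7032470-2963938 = - 9996408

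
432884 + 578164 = 1011048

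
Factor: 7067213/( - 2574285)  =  - 3^(  -  1 ) * 5^(-1 )*7^( - 1 )*  29^1* 379^1 * 643^1*24517^( - 1 ) 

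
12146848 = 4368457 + 7778391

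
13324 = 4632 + 8692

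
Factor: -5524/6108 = - 3^( - 1 )*509^( - 1 )*1381^1  =  - 1381/1527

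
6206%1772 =890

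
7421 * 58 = 430418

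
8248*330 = 2721840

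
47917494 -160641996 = - 112724502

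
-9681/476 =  - 21 + 45/68 =-20.34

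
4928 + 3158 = 8086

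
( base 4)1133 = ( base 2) 1011111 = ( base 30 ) 35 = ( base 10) 95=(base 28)3b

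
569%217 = 135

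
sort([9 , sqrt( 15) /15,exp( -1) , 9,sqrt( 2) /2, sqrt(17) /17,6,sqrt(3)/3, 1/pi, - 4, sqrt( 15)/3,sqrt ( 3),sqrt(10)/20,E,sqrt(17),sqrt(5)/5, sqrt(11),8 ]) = [- 4, sqrt( 10 )/20, sqrt(17 ) /17 , sqrt( 15 ) /15 , 1/pi, exp( - 1 ), sqrt( 5 )/5,sqrt( 3)/3,  sqrt( 2 )/2, sqrt ( 15) /3, sqrt(3 ),E , sqrt ( 11 ), sqrt( 17),6,8,  9,9 ]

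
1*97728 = 97728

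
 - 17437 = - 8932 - 8505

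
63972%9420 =7452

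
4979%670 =289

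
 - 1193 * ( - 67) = 79931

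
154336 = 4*38584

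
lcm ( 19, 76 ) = 76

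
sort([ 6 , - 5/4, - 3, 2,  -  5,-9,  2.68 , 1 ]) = [ - 9 ,-5,  -  3,  -  5/4, 1,2, 2.68, 6]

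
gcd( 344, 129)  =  43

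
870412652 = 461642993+408769659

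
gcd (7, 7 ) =7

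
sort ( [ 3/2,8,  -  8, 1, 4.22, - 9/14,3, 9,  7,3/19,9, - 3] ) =[ - 8,-3, -9/14, 3/19, 1, 3/2,3, 4.22, 7, 8, 9, 9]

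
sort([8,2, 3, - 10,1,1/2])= [ - 10,1/2,1,2,3, 8 ] 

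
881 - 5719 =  - 4838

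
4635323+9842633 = 14477956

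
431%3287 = 431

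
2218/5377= 2218/5377 = 0.41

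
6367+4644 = 11011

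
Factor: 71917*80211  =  5768534487 =3^1*26737^1*71917^1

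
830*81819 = 67909770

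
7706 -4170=3536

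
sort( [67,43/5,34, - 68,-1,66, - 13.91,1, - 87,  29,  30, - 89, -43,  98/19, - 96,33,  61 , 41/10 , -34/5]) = [ - 96, - 89,-87,-68, - 43, - 13.91,-34/5,  -  1, 1,41/10,98/19, 43/5,29 , 30,33,34,61,66, 67]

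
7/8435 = 1/1205 = 0.00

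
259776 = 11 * 23616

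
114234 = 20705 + 93529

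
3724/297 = 3724/297 = 12.54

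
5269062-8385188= -3116126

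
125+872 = 997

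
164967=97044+67923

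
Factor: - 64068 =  - 2^2 * 3^1*19^1*281^1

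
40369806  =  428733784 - 388363978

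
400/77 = 5 + 15/77 = 5.19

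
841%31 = 4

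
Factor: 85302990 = 2^1 *3^3*5^1*315937^1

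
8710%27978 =8710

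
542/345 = 1  +  197/345 = 1.57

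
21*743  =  15603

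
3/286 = 3/286 = 0.01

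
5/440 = 1/88=0.01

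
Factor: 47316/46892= 3^1*19^ ( - 1)*617^( - 1) *3943^1 = 11829/11723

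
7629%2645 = 2339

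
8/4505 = 8/4505 =0.00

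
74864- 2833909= - 2759045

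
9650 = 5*1930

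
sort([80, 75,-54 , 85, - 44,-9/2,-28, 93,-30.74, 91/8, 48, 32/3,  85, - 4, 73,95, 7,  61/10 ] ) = [ - 54, - 44, - 30.74 , - 28, - 9/2, - 4,  61/10,7, 32/3, 91/8, 48, 73, 75, 80, 85, 85,93, 95] 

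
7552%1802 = 344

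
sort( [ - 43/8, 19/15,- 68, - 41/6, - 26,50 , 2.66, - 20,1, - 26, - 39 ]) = [ - 68 ,-39 ,-26, - 26, - 20, - 41/6, - 43/8 , 1,19/15,2.66,50]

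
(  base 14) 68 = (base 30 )32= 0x5c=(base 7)161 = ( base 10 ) 92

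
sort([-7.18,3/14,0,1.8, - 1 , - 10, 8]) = [  -  10, - 7.18, - 1, 0, 3/14, 1.8, 8 ]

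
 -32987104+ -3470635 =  - 36457739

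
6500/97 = 6500/97 = 67.01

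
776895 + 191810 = 968705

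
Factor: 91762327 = 91762327^1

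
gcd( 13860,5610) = 330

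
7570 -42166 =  - 34596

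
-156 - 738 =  - 894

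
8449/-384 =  - 8449/384 = - 22.00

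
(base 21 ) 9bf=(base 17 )e9g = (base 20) aaf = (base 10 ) 4215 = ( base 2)1000001110111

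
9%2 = 1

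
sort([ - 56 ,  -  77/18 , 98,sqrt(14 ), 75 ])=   [ - 56, - 77/18,sqrt(14 ), 75,98 ] 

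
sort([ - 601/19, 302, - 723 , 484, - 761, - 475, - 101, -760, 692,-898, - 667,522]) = [ - 898, - 761, - 760, - 723, - 667, - 475, - 101, - 601/19,302,484,522 , 692 ] 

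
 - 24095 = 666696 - 690791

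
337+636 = 973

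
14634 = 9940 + 4694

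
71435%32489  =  6457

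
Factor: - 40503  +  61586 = 21083  =  29^1*727^1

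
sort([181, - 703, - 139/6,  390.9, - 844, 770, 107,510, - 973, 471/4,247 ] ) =[ - 973, - 844,-703, - 139/6,107,471/4 , 181,247,390.9, 510,770] 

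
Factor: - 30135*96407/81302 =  - 2^ (  -  1)*3^1*5^1*7^2*13^( - 1) * 17^1*41^1*59^( -1)*107^1=-54815565/1534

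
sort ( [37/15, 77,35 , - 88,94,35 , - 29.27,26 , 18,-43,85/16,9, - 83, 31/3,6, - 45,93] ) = [  -  88,-83,-45, - 43, - 29.27,  37/15,85/16, 6,9 , 31/3,18 , 26 , 35,35, 77, 93, 94]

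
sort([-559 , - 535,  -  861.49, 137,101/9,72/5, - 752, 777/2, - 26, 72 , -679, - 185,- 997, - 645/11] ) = [-997, - 861.49, - 752 ,-679 , - 559, - 535, - 185, - 645/11, - 26 , 101/9,  72/5, 72, 137, 777/2] 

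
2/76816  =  1/38408 = 0.00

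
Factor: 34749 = 3^5*11^1*13^1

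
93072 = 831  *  112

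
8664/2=4332 = 4332.00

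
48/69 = 16/23 = 0.70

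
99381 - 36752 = 62629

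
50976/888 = 2124/37 = 57.41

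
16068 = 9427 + 6641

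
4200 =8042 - 3842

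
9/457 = 9/457 = 0.02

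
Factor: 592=2^4*37^1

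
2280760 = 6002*380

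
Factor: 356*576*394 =2^9*3^2*89^1*197^1 = 80792064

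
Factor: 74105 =5^1*14821^1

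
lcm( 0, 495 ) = 0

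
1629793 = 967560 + 662233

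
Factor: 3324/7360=831/1840= 2^( - 4 ) *3^1*5^(- 1)*23^( - 1 )*277^1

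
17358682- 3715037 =13643645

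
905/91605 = 181/18321  =  0.01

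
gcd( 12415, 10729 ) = 1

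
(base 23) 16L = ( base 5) 10223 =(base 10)688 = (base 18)224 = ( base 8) 1260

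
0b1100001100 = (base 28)ro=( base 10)780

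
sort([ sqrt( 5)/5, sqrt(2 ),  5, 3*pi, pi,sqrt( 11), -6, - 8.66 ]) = [ - 8.66,-6, sqrt( 5)/5, sqrt ( 2), pi,sqrt (11) , 5, 3*pi ] 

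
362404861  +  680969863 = 1043374724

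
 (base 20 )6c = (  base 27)4O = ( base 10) 132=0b10000100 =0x84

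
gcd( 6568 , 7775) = 1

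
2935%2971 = 2935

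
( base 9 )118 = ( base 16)62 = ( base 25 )3n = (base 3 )10122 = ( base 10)98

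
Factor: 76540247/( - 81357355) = - 5^ ( - 1)*7^1 * 10934321^1 * 16271471^(- 1)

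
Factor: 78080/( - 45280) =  - 488/283= -2^3*61^1*283^(  -  1 )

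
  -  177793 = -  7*25399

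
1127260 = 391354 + 735906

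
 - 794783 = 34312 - 829095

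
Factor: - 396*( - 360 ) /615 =2^5 *3^3*11^1*41^(-1) = 9504/41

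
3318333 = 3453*961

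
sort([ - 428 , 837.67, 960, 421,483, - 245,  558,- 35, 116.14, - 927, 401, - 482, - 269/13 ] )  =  [ - 927,-482,-428, - 245, - 35,-269/13,116.14,401,421, 483,558, 837.67, 960]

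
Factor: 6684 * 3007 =20098788 =2^2*3^1 *31^1*97^1*557^1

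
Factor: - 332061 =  - 3^1*17^2*383^1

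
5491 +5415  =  10906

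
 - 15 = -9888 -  - 9873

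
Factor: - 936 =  - 2^3*3^2*13^1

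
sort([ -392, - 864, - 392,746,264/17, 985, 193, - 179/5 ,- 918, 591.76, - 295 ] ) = [ - 918, - 864, - 392, - 392, - 295, - 179/5,264/17, 193, 591.76, 746, 985]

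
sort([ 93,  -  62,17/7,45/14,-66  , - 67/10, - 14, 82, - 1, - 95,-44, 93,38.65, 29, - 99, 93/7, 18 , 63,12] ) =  [-99, - 95, - 66, - 62,-44, - 14, - 67/10 , -1,17/7,45/14 , 12, 93/7,18,29,38.65,63, 82 , 93,93]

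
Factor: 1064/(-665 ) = -8/5 = - 2^3* 5^( - 1 )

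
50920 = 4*12730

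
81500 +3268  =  84768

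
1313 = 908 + 405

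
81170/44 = 40585/22 = 1844.77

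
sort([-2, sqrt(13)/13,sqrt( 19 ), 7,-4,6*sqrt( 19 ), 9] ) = [ - 4,-2, sqrt(13 ) /13 , sqrt ( 19 ), 7,9,6 * sqrt( 19)] 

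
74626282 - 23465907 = 51160375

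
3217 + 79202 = 82419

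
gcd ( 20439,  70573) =1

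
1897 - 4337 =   -  2440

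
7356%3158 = 1040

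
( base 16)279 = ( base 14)333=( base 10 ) 633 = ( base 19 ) 1E6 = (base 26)O9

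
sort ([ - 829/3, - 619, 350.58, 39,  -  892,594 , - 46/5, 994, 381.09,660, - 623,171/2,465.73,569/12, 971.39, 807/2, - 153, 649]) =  [ - 892, - 623, - 619, - 829/3, - 153, - 46/5, 39, 569/12, 171/2,  350.58, 381.09, 807/2 , 465.73, 594, 649, 660, 971.39,994]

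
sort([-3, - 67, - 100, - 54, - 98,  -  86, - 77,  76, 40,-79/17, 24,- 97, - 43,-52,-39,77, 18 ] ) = [ - 100,-98,-97,  -  86, - 77,-67 , -54, - 52, - 43 ,  -  39, - 79/17,  -  3, 18,24, 40, 76,77]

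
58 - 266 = -208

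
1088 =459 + 629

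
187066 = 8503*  22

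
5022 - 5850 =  - 828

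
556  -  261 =295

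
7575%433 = 214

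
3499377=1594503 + 1904874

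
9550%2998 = 556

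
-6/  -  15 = 2/5 =0.40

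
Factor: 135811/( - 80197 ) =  - 199^ ( - 1)*337^1 = - 337/199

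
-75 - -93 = 18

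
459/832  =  459/832 =0.55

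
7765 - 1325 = 6440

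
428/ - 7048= - 1  +  1655/1762 = - 0.06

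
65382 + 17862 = 83244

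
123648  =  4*30912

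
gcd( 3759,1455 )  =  3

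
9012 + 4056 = 13068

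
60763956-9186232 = 51577724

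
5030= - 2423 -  - 7453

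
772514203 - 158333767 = 614180436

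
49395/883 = 49395/883 = 55.94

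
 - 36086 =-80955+44869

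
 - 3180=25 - 3205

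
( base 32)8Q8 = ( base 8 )21510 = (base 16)2348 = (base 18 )19FE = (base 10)9032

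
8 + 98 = 106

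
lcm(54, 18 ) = 54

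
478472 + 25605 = 504077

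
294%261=33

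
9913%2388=361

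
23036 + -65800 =-42764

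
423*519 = 219537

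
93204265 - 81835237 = 11369028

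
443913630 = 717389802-273476172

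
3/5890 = 3/5890=0.00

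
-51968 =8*(-6496 ) 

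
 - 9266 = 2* (-4633)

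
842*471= 396582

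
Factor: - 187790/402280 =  - 211/452 = - 2^(  -  2 )*113^( - 1 )*211^1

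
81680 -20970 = 60710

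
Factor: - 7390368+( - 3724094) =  - 11114462  =  - 2^1*5557231^1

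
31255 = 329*95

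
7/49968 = 7/49968 = 0.00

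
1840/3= 613 + 1/3 = 613.33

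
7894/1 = 7894 = 7894.00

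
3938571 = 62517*63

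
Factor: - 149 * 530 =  - 2^1 * 5^1*53^1*149^1  =  - 78970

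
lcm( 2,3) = 6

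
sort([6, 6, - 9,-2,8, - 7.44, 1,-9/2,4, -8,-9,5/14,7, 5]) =[ - 9, - 9, - 8, - 7.44, - 9/2, - 2,5/14,1,4,5,6, 6,7,8]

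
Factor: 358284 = 2^2*3^1*73^1 * 409^1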